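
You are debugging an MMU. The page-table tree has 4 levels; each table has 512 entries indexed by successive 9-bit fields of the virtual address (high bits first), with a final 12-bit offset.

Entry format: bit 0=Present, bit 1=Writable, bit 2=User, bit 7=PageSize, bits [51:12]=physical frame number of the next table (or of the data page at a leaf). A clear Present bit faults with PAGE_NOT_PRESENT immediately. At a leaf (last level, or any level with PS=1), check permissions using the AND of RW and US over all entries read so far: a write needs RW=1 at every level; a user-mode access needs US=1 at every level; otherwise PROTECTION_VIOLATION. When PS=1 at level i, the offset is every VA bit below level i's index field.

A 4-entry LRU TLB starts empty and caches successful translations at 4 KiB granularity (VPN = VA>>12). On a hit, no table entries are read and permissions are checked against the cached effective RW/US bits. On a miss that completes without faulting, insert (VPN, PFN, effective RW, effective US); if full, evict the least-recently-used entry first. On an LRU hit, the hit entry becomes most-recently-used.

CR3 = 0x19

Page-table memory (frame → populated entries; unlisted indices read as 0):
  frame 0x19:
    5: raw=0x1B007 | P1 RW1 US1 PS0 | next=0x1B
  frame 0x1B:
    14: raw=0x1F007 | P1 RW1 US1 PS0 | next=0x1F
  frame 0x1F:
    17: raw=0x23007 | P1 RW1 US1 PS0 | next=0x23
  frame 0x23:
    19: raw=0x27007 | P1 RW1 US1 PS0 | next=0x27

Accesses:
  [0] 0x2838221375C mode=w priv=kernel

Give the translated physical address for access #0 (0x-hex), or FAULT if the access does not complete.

Per-access translation:
#0 VA=0x2838221375C (w,kernel):
  L0 @0x19[5] → 0x1B007  P=1,RW=1,US=1,PS=0
  L1 @0x1B[14] → 0x1F007  P=1,RW=1,US=1,PS=0
  L2 @0x1F[17] → 0x23007  P=1,RW=1,US=1,PS=0
  L3 @0x23[19] → 0x27007  P=1,RW=1,US=1,PS=0
  ⇒ phys 0x2775C  [4 reads]

Access #0 PA: 0x2775C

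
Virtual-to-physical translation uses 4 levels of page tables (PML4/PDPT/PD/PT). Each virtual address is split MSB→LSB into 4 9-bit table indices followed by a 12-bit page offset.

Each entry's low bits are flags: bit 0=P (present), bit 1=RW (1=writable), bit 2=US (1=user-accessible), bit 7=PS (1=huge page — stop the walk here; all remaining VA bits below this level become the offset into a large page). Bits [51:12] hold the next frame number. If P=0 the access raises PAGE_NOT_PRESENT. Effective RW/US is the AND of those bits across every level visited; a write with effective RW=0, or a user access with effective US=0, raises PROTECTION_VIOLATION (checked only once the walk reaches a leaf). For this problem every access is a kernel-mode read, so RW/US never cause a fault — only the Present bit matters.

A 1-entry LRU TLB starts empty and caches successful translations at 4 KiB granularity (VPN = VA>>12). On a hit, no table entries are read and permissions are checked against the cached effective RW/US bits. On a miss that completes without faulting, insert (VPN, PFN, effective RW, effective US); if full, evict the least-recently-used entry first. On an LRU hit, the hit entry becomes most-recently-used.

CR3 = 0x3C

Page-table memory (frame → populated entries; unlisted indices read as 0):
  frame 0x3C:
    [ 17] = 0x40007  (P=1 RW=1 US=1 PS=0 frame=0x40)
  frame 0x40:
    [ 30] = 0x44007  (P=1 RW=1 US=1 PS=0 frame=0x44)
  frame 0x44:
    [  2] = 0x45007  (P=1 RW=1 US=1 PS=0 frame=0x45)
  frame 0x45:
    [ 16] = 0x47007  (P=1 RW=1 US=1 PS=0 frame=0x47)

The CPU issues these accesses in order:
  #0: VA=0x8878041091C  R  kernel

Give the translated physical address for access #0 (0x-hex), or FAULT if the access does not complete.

Walk each access:
#0 VA=0x8878041091C (r,kernel):
  lvl0: tbl 0x3C, slot 17 ⇒ 0x40007 (P1/RW1/US1/PS0)
  lvl1: tbl 0x40, slot 30 ⇒ 0x44007 (P1/RW1/US1/PS0)
  lvl2: tbl 0x44, slot 2 ⇒ 0x45007 (P1/RW1/US1/PS0)
  lvl3: tbl 0x45, slot 16 ⇒ 0x47007 (P1/RW1/US1/PS0)
  ⇒ phys 0x4791C  [4 reads]

Access #0 PA: 0x4791C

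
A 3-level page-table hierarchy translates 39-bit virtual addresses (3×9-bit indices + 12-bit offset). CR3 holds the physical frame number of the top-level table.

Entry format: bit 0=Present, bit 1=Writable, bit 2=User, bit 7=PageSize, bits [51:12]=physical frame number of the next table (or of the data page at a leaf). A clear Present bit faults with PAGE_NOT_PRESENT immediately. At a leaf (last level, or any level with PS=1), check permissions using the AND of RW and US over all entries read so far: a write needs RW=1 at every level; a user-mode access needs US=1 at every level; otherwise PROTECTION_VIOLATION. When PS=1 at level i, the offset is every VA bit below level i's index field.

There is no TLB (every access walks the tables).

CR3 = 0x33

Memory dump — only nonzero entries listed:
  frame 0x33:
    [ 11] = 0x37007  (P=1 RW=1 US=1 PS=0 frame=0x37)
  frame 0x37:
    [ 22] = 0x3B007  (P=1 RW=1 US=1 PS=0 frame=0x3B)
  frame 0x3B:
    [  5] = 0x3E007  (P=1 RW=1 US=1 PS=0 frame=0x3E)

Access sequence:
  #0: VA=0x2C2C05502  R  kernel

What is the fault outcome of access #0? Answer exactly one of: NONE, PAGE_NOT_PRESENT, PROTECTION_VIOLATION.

Trace:
#0 VA=0x2C2C05502 (r,kernel):
  lvl0: tbl 0x33, slot 11 ⇒ 0x37007 (P1/RW1/US1/PS0)
  lvl1: tbl 0x37, slot 22 ⇒ 0x3B007 (P1/RW1/US1/PS0)
  lvl2: tbl 0x3B, slot 5 ⇒ 0x3E007 (P1/RW1/US1/PS0)
  → PA=0x3E502  (3 entries read)

Access #0 fault: NONE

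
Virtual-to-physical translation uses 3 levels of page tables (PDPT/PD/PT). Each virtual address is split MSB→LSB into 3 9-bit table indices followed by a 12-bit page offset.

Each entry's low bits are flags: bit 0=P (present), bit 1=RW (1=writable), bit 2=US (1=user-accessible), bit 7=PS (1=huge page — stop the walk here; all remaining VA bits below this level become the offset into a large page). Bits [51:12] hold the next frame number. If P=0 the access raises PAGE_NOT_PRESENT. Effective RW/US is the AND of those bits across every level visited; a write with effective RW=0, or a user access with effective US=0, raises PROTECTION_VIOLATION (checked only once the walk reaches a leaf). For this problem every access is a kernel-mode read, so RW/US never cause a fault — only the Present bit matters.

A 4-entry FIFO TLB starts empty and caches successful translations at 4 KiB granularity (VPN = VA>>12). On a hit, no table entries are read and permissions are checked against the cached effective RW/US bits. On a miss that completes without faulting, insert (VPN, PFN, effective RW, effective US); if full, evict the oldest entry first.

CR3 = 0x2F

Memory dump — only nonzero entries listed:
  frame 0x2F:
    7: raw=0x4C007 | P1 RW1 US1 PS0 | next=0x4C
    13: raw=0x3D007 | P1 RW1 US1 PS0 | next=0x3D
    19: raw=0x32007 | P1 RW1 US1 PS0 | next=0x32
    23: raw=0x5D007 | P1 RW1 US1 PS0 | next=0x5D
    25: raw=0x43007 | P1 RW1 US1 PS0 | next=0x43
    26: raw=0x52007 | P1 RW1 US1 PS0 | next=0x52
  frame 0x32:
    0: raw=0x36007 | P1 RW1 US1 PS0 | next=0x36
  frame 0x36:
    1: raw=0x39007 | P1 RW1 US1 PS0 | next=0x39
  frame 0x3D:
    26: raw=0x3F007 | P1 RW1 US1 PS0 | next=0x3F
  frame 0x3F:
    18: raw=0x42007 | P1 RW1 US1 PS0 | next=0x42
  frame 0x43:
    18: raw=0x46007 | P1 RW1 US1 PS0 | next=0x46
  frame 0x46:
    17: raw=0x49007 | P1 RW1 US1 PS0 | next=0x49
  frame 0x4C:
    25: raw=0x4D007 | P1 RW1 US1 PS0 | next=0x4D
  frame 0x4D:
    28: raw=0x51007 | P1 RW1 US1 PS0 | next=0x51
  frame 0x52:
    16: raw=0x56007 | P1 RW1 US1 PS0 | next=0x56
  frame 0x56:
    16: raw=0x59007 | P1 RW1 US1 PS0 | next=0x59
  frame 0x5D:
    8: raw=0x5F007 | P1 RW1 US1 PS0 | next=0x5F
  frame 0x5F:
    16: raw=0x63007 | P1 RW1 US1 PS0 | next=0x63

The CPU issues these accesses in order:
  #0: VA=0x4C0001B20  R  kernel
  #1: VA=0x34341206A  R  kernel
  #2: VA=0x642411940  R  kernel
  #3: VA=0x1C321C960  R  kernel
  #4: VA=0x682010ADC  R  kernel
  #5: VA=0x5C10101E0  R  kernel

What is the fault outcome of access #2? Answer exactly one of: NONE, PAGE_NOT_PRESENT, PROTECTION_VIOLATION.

Walk each access:
#0 VA=0x4C0001B20 (r,kernel):
  [0] read 0x2F idx=19: raw=0x32007 flags P=1 W=1 U=1 S=0
  [1] read 0x32 idx=0: raw=0x36007 flags P=1 W=1 U=1 S=0
  [2] read 0x36 idx=1: raw=0x39007 flags P=1 W=1 U=1 S=0
  ✓ 0x39B20  — 3 lookups
#1 VA=0x34341206A (r,kernel):
  [0] read 0x2F idx=13: raw=0x3D007 flags P=1 W=1 U=1 S=0
  [1] read 0x3D idx=26: raw=0x3F007 flags P=1 W=1 U=1 S=0
  [2] read 0x3F idx=18: raw=0x42007 flags P=1 W=1 U=1 S=0
  ✓ 0x4206A  — 3 lookups
#2 VA=0x642411940 (r,kernel):
  [0] read 0x2F idx=25: raw=0x43007 flags P=1 W=1 U=1 S=0
  [1] read 0x43 idx=18: raw=0x46007 flags P=1 W=1 U=1 S=0
  [2] read 0x46 idx=17: raw=0x49007 flags P=1 W=1 U=1 S=0
  ✓ 0x49940  — 3 lookups
#3 VA=0x1C321C960 (r,kernel):
  [0] read 0x2F idx=7: raw=0x4C007 flags P=1 W=1 U=1 S=0
  [1] read 0x4C idx=25: raw=0x4D007 flags P=1 W=1 U=1 S=0
  [2] read 0x4D idx=28: raw=0x51007 flags P=1 W=1 U=1 S=0
  ✓ 0x51960  — 3 lookups
#4 VA=0x682010ADC (r,kernel):
  [0] read 0x2F idx=26: raw=0x52007 flags P=1 W=1 U=1 S=0
  [1] read 0x52 idx=16: raw=0x56007 flags P=1 W=1 U=1 S=0
  [2] read 0x56 idx=16: raw=0x59007 flags P=1 W=1 U=1 S=0
  ✓ 0x59ADC  — 3 lookups
#5 VA=0x5C10101E0 (r,kernel):
  [0] read 0x2F idx=23: raw=0x5D007 flags P=1 W=1 U=1 S=0
  [1] read 0x5D idx=8: raw=0x5F007 flags P=1 W=1 U=1 S=0
  [2] read 0x5F idx=16: raw=0x63007 flags P=1 W=1 U=1 S=0
  ✓ 0x631E0  — 3 lookups

Access #2 fault: NONE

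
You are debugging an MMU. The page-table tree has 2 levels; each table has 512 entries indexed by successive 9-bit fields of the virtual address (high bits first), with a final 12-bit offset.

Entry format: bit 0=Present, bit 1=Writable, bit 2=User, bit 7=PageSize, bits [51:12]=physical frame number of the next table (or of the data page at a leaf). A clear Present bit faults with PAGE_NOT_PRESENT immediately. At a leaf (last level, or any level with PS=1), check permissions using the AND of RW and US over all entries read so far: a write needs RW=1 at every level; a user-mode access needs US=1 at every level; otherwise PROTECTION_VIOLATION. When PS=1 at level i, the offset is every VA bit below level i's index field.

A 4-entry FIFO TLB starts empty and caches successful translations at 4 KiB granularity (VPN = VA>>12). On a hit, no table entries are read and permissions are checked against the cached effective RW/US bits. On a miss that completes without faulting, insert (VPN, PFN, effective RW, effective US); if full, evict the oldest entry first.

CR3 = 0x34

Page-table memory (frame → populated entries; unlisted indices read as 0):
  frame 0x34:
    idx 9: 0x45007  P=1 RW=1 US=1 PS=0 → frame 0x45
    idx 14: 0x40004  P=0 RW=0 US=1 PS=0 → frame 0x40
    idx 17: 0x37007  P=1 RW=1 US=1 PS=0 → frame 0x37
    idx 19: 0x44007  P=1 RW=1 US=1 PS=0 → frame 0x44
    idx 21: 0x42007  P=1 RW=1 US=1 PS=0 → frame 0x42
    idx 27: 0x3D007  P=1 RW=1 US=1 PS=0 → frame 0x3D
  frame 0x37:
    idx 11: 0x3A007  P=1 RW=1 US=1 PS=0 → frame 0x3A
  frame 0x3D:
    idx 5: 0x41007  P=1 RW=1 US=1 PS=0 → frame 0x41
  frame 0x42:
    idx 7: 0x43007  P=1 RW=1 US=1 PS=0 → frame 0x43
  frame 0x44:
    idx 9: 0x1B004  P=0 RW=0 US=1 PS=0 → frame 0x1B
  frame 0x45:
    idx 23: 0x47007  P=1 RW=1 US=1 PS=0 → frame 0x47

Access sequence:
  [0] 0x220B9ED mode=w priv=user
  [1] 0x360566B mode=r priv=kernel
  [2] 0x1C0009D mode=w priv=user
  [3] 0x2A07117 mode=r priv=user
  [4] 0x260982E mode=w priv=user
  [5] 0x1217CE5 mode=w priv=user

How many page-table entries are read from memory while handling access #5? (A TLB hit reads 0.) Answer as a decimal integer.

Walk each access:
#0 VA=0x220B9ED (w,user):
  lvl0: tbl 0x34, slot 17 ⇒ 0x37007 (P1/RW1/US1/PS0)
  lvl1: tbl 0x37, slot 11 ⇒ 0x3A007 (P1/RW1/US1/PS0)
  → PA=0x3A9ED  (2 entries read)
#1 VA=0x360566B (r,kernel):
  lvl0: tbl 0x34, slot 27 ⇒ 0x3D007 (P1/RW1/US1/PS0)
  lvl1: tbl 0x3D, slot 5 ⇒ 0x41007 (P1/RW1/US1/PS0)
  → PA=0x4166B  (2 entries read)
#2 VA=0x1C0009D (w,user):
  lvl0: tbl 0x34, slot 14 ⇒ 0x40004 (P0/RW0/US1/PS0)
  ⇒ fault: PAGE_NOT_PRESENT  — 1 lookups
#3 VA=0x2A07117 (r,user):
  lvl0: tbl 0x34, slot 21 ⇒ 0x42007 (P1/RW1/US1/PS0)
  lvl1: tbl 0x42, slot 7 ⇒ 0x43007 (P1/RW1/US1/PS0)
  → PA=0x43117  (2 entries read)
#4 VA=0x260982E (w,user):
  lvl0: tbl 0x34, slot 19 ⇒ 0x44007 (P1/RW1/US1/PS0)
  lvl1: tbl 0x44, slot 9 ⇒ 0x1B004 (P0/RW0/US1/PS0)
  ⇒ fault: PAGE_NOT_PRESENT  — 2 lookups
#5 VA=0x1217CE5 (w,user):
  lvl0: tbl 0x34, slot 9 ⇒ 0x45007 (P1/RW1/US1/PS0)
  lvl1: tbl 0x45, slot 23 ⇒ 0x47007 (P1/RW1/US1/PS0)
  → PA=0x47CE5  (2 entries read)

Entries read for #5: 2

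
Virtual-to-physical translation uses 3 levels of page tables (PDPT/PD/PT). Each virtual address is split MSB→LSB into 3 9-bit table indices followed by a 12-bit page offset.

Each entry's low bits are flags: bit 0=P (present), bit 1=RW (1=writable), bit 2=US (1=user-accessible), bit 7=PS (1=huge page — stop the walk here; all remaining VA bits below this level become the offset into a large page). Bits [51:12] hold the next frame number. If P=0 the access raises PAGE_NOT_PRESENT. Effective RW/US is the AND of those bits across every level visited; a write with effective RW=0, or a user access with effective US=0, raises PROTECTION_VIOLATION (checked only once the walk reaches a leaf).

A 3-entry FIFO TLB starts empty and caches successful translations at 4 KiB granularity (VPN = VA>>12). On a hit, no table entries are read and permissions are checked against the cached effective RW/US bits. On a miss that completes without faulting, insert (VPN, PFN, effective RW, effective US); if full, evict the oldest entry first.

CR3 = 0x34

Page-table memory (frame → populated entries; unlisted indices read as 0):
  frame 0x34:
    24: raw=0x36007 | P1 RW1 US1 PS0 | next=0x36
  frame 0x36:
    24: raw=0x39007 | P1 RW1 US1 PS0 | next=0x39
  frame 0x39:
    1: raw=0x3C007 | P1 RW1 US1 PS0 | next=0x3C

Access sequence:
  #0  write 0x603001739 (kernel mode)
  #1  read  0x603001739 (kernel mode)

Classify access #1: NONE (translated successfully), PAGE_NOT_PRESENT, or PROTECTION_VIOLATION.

Walk each access:
#0 VA=0x603001739 (w,kernel):
  L0 @0x34[24] → 0x36007  P=1,RW=1,US=1,PS=0
  L1 @0x36[24] → 0x39007  P=1,RW=1,US=1,PS=0
  L2 @0x39[1] → 0x3C007  P=1,RW=1,US=1,PS=0
  → PA=0x3C739  (3 entries read)
#1 VA=0x603001739 (r,kernel):
  TLB hit vpn=0x603001 → PA=0x3C739

Access #1 fault: NONE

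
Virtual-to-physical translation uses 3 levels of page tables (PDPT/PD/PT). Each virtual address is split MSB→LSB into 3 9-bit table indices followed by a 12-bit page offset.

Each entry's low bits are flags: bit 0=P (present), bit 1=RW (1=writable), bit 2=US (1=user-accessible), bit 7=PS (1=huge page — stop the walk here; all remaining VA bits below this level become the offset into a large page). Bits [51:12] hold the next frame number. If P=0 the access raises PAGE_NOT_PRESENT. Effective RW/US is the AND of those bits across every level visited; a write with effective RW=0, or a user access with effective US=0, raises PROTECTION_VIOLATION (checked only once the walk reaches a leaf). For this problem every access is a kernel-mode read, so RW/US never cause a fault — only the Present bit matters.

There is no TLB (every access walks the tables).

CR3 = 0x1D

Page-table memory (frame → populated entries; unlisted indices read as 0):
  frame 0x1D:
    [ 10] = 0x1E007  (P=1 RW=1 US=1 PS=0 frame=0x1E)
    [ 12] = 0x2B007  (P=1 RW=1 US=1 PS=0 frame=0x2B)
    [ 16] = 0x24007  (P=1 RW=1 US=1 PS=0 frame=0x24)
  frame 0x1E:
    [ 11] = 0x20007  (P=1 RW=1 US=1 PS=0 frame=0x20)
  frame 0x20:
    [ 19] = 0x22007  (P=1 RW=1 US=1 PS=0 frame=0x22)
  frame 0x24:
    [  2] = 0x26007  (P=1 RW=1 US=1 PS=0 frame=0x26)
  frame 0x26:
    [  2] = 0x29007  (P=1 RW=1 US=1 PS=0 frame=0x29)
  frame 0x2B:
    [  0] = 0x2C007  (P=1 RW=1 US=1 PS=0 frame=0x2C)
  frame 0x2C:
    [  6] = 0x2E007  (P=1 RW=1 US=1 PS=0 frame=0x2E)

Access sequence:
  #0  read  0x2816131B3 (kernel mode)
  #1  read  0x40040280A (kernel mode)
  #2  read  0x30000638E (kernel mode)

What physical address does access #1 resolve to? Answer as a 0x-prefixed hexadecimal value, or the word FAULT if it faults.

Trace:
#0 VA=0x2816131B3 (r,kernel):
  L0 @0x1D[10] → 0x1E007  P=1,RW=1,US=1,PS=0
  L1 @0x1E[11] → 0x20007  P=1,RW=1,US=1,PS=0
  L2 @0x20[19] → 0x22007  P=1,RW=1,US=1,PS=0
  → PA=0x221B3  (3 entries read)
#1 VA=0x40040280A (r,kernel):
  L0 @0x1D[16] → 0x24007  P=1,RW=1,US=1,PS=0
  L1 @0x24[2] → 0x26007  P=1,RW=1,US=1,PS=0
  L2 @0x26[2] → 0x29007  P=1,RW=1,US=1,PS=0
  → PA=0x2980A  (3 entries read)
#2 VA=0x30000638E (r,kernel):
  L0 @0x1D[12] → 0x2B007  P=1,RW=1,US=1,PS=0
  L1 @0x2B[0] → 0x2C007  P=1,RW=1,US=1,PS=0
  L2 @0x2C[6] → 0x2E007  P=1,RW=1,US=1,PS=0
  → PA=0x2E38E  (3 entries read)

Access #1 PA: 0x2980A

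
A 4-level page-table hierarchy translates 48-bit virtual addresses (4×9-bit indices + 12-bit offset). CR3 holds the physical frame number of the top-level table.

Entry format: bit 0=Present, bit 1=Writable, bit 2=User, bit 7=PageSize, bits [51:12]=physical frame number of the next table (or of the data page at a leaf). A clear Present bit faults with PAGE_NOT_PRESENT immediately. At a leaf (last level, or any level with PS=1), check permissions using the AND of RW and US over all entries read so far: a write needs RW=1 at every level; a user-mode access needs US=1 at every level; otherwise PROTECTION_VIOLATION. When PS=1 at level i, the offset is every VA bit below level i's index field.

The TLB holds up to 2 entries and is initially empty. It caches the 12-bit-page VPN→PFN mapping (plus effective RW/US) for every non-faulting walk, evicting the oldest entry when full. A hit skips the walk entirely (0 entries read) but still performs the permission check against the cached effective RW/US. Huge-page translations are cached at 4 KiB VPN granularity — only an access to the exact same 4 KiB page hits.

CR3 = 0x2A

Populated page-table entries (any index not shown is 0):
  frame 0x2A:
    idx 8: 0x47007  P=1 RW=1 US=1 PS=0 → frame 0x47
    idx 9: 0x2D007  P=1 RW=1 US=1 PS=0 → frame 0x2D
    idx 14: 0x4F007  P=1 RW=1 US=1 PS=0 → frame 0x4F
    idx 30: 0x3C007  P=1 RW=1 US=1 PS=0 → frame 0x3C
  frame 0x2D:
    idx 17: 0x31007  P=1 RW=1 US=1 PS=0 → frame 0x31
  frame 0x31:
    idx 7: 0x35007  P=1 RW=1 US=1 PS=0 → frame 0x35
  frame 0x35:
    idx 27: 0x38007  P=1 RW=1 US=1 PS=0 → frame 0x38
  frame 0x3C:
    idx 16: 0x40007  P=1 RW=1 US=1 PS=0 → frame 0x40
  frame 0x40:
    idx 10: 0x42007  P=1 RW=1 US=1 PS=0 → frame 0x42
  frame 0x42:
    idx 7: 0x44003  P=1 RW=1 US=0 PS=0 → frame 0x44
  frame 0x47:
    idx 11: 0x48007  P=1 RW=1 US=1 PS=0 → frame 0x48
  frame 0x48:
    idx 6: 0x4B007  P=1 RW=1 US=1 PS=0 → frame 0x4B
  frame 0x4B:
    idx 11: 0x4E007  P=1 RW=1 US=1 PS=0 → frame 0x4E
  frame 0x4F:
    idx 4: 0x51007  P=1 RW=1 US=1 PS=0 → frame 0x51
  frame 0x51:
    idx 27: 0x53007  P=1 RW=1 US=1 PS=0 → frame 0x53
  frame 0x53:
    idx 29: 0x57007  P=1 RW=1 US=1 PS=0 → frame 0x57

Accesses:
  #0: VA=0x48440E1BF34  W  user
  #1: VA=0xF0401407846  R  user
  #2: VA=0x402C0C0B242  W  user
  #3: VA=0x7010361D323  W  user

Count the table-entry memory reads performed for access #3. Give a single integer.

Walk each access:
#0 VA=0x48440E1BF34 (w,user):
  lvl0: tbl 0x2A, slot 9 ⇒ 0x2D007 (P1/RW1/US1/PS0)
  lvl1: tbl 0x2D, slot 17 ⇒ 0x31007 (P1/RW1/US1/PS0)
  lvl2: tbl 0x31, slot 7 ⇒ 0x35007 (P1/RW1/US1/PS0)
  lvl3: tbl 0x35, slot 27 ⇒ 0x38007 (P1/RW1/US1/PS0)
  → PA=0x38F34  (4 entries read)
#1 VA=0xF0401407846 (r,user):
  lvl0: tbl 0x2A, slot 30 ⇒ 0x3C007 (P1/RW1/US1/PS0)
  lvl1: tbl 0x3C, slot 16 ⇒ 0x40007 (P1/RW1/US1/PS0)
  lvl2: tbl 0x40, slot 10 ⇒ 0x42007 (P1/RW1/US1/PS0)
  lvl3: tbl 0x42, slot 7 ⇒ 0x44003 (P1/RW1/US0/PS0)
  ⇒ fault: PROTECTION_VIOLATION  — 4 lookups
#2 VA=0x402C0C0B242 (w,user):
  lvl0: tbl 0x2A, slot 8 ⇒ 0x47007 (P1/RW1/US1/PS0)
  lvl1: tbl 0x47, slot 11 ⇒ 0x48007 (P1/RW1/US1/PS0)
  lvl2: tbl 0x48, slot 6 ⇒ 0x4B007 (P1/RW1/US1/PS0)
  lvl3: tbl 0x4B, slot 11 ⇒ 0x4E007 (P1/RW1/US1/PS0)
  → PA=0x4E242  (4 entries read)
#3 VA=0x7010361D323 (w,user):
  lvl0: tbl 0x2A, slot 14 ⇒ 0x4F007 (P1/RW1/US1/PS0)
  lvl1: tbl 0x4F, slot 4 ⇒ 0x51007 (P1/RW1/US1/PS0)
  lvl2: tbl 0x51, slot 27 ⇒ 0x53007 (P1/RW1/US1/PS0)
  lvl3: tbl 0x53, slot 29 ⇒ 0x57007 (P1/RW1/US1/PS0)
  → PA=0x57323  (4 entries read)

Entries read for #3: 4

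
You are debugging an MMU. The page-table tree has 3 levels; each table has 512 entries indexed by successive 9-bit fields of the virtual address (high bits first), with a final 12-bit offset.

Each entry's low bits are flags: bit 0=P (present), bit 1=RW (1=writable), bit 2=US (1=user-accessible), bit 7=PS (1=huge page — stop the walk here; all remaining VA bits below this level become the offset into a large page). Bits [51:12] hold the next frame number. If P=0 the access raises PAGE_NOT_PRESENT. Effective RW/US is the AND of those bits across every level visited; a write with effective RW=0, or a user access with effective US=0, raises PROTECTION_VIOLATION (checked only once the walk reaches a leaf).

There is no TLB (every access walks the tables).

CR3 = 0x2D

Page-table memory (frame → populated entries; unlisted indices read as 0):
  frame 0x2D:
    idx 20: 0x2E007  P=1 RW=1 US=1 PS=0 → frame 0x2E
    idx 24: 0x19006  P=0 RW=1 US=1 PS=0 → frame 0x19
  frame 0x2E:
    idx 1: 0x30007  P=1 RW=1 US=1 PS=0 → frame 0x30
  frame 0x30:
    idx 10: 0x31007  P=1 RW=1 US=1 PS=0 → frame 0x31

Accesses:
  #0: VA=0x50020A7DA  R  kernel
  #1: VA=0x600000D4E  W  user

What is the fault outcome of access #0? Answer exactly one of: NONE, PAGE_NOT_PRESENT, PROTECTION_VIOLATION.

Walk each access:
#0 VA=0x50020A7DA (r,kernel):
  L0: frame=0x2D idx=20 entry=0x2E007 [P=1 RW=1 US=1 PS=0]
  L1: frame=0x2E idx=1 entry=0x30007 [P=1 RW=1 US=1 PS=0]
  L2: frame=0x30 idx=10 entry=0x31007 [P=1 RW=1 US=1 PS=0]
  ⇒ phys 0x317DA  [3 reads]
#1 VA=0x600000D4E (w,user):
  L0: frame=0x2D idx=24 entry=0x19006 [P=0 RW=1 US=1 PS=0]
  ⇒ fault: PAGE_NOT_PRESENT  — 1 lookups

Access #0 fault: NONE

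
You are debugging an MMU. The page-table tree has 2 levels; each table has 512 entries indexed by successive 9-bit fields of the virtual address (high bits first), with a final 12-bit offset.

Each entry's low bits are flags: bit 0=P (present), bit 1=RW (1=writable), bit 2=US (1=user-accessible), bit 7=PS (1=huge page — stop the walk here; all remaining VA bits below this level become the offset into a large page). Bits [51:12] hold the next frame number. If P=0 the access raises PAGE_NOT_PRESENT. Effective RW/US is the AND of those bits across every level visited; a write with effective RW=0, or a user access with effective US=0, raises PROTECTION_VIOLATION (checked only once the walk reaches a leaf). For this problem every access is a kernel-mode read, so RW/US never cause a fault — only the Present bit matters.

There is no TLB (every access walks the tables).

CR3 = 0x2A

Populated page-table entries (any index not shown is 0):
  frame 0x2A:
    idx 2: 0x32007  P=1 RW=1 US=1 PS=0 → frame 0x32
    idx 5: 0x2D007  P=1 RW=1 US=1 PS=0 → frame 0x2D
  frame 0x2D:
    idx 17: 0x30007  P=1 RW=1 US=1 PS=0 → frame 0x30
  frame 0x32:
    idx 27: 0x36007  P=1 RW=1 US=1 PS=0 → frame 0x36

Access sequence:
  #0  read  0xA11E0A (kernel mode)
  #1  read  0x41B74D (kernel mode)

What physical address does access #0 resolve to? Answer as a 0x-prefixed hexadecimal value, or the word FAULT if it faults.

Per-access translation:
#0 VA=0xA11E0A (r,kernel):
  lvl0: tbl 0x2A, slot 5 ⇒ 0x2D007 (P1/RW1/US1/PS0)
  lvl1: tbl 0x2D, slot 17 ⇒ 0x30007 (P1/RW1/US1/PS0)
  → PA=0x30E0A  (2 entries read)
#1 VA=0x41B74D (r,kernel):
  lvl0: tbl 0x2A, slot 2 ⇒ 0x32007 (P1/RW1/US1/PS0)
  lvl1: tbl 0x32, slot 27 ⇒ 0x36007 (P1/RW1/US1/PS0)
  → PA=0x3674D  (2 entries read)

Access #0 PA: 0x30E0A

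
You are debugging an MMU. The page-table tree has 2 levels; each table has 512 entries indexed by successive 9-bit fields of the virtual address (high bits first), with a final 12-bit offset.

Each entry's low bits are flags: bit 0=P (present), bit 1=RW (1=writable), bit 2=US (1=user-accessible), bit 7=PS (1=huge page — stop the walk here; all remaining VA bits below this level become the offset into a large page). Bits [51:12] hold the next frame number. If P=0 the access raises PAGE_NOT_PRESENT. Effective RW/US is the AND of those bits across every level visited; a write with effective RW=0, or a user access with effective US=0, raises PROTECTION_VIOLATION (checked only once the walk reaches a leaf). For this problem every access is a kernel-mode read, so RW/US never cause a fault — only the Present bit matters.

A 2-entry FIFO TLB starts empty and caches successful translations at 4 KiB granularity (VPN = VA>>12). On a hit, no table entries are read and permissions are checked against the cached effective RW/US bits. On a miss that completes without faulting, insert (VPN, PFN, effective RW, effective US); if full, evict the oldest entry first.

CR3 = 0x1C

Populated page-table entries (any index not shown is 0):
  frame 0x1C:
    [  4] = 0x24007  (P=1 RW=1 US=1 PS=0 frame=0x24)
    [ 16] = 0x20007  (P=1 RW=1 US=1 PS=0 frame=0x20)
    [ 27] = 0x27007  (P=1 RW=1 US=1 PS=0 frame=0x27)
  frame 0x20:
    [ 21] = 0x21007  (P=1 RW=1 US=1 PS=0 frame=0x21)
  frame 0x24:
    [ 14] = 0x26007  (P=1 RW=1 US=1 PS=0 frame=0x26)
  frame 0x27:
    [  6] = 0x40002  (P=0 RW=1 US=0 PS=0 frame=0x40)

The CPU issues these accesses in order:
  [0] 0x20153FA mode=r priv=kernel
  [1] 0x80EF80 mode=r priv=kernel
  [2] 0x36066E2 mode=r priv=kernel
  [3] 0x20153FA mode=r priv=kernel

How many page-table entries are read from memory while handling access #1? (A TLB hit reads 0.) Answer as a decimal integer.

Per-access translation:
#0 VA=0x20153FA (r,kernel):
  [0] read 0x1C idx=16: raw=0x20007 flags P=1 W=1 U=1 S=0
  [1] read 0x20 idx=21: raw=0x21007 flags P=1 W=1 U=1 S=0
  ✓ 0x213FA  — 2 lookups
#1 VA=0x80EF80 (r,kernel):
  [0] read 0x1C idx=4: raw=0x24007 flags P=1 W=1 U=1 S=0
  [1] read 0x24 idx=14: raw=0x26007 flags P=1 W=1 U=1 S=0
  ✓ 0x26F80  — 2 lookups
#2 VA=0x36066E2 (r,kernel):
  [0] read 0x1C idx=27: raw=0x27007 flags P=1 W=1 U=1 S=0
  [1] read 0x27 idx=6: raw=0x40002 flags P=0 W=1 U=0 S=0
  ✗ PAGE_NOT_PRESENT  [2 reads]
#3 VA=0x20153FA (r,kernel):
  TLB hit vpn=0x2015 → PA=0x213FA

Entries read for #1: 2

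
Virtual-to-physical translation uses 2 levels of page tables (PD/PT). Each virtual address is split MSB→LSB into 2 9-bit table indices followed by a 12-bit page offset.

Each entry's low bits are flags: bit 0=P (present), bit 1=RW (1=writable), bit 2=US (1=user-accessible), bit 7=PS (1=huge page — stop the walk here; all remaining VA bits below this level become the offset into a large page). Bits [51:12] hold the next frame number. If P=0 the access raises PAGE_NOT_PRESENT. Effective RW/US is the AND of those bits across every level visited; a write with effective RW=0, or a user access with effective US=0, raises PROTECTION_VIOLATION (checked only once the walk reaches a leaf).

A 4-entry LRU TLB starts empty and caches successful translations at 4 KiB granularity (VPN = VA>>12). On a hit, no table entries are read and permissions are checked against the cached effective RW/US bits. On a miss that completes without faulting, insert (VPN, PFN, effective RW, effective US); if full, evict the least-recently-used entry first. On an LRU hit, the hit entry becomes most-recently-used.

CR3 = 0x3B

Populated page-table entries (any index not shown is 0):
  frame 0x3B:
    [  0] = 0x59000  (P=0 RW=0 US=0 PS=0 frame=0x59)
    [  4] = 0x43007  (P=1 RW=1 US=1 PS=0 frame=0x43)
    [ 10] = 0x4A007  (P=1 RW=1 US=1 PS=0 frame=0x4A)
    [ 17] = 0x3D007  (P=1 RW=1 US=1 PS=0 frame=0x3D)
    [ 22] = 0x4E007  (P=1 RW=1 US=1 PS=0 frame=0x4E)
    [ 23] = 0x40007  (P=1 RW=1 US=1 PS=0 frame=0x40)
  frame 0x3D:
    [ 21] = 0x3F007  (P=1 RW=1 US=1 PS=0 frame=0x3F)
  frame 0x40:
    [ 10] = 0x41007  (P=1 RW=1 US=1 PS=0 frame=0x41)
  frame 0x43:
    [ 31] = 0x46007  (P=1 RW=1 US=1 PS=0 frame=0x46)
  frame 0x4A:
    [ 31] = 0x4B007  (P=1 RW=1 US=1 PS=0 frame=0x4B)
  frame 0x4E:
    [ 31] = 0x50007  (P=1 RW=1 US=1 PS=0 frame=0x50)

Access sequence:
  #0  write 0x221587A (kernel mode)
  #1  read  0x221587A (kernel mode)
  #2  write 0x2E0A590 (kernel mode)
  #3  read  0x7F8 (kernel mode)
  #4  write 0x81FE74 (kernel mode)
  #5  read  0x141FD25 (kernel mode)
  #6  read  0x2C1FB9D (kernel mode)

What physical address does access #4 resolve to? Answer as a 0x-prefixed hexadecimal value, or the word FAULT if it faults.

Walk each access:
#0 VA=0x221587A (w,kernel):
  lvl0: tbl 0x3B, slot 17 ⇒ 0x3D007 (P1/RW1/US1/PS0)
  lvl1: tbl 0x3D, slot 21 ⇒ 0x3F007 (P1/RW1/US1/PS0)
  ✓ 0x3F87A  — 2 lookups
#1 VA=0x221587A (r,kernel):
  TLB hit vpn=0x2215 → PA=0x3F87A
#2 VA=0x2E0A590 (w,kernel):
  lvl0: tbl 0x3B, slot 23 ⇒ 0x40007 (P1/RW1/US1/PS0)
  lvl1: tbl 0x40, slot 10 ⇒ 0x41007 (P1/RW1/US1/PS0)
  ✓ 0x41590  — 2 lookups
#3 VA=0x7F8 (r,kernel):
  lvl0: tbl 0x3B, slot 0 ⇒ 0x59000 (P0/RW0/US0/PS0)
  ⇒ fault: PAGE_NOT_PRESENT  — 1 lookups
#4 VA=0x81FE74 (w,kernel):
  lvl0: tbl 0x3B, slot 4 ⇒ 0x43007 (P1/RW1/US1/PS0)
  lvl1: tbl 0x43, slot 31 ⇒ 0x46007 (P1/RW1/US1/PS0)
  ✓ 0x46E74  — 2 lookups
#5 VA=0x141FD25 (r,kernel):
  lvl0: tbl 0x3B, slot 10 ⇒ 0x4A007 (P1/RW1/US1/PS0)
  lvl1: tbl 0x4A, slot 31 ⇒ 0x4B007 (P1/RW1/US1/PS0)
  ✓ 0x4BD25  — 2 lookups
#6 VA=0x2C1FB9D (r,kernel):
  lvl0: tbl 0x3B, slot 22 ⇒ 0x4E007 (P1/RW1/US1/PS0)
  lvl1: tbl 0x4E, slot 31 ⇒ 0x50007 (P1/RW1/US1/PS0)
  ✓ 0x50B9D  — 2 lookups

Access #4 PA: 0x46E74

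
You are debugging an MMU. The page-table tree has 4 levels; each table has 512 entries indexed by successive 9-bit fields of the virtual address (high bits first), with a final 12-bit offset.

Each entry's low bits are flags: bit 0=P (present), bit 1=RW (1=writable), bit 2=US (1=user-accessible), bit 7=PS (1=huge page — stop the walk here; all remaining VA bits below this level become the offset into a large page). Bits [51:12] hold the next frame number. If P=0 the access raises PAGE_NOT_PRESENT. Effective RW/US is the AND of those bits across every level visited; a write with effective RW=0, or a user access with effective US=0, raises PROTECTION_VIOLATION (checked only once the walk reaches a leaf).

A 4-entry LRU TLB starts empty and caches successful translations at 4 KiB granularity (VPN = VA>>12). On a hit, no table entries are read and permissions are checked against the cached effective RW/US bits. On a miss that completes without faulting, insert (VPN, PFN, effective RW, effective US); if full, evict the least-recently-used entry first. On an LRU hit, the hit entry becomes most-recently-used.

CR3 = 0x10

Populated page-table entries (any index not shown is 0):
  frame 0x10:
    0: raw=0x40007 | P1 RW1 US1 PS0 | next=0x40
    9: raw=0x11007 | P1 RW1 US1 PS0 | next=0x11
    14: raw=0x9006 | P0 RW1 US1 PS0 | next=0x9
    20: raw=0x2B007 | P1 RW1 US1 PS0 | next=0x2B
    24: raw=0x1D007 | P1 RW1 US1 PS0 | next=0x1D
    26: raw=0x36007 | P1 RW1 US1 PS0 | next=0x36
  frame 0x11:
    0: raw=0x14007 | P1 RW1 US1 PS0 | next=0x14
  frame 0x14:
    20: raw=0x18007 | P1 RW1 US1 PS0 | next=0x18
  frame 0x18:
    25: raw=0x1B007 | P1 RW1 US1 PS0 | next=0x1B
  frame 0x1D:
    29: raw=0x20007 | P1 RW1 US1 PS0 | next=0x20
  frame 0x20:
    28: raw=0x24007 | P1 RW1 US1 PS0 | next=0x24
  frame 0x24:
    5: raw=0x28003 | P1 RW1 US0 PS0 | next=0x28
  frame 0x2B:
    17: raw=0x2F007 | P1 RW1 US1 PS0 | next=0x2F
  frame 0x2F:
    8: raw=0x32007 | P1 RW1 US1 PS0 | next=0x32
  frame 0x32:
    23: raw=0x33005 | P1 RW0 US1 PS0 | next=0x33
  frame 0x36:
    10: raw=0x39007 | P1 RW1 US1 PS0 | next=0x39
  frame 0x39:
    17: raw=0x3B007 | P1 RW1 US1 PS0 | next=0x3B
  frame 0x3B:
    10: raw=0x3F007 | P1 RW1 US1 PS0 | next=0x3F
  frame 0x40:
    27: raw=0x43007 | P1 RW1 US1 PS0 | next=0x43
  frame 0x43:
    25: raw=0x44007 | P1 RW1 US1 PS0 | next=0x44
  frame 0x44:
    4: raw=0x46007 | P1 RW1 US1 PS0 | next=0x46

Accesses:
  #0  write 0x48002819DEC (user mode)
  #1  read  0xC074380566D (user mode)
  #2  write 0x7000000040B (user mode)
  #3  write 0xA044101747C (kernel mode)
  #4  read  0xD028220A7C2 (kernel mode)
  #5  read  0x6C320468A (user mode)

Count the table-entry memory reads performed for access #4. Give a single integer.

Trace:
#0 VA=0x48002819DEC (w,user):
  L0 @0x10[9] → 0x11007  P=1,RW=1,US=1,PS=0
  L1 @0x11[0] → 0x14007  P=1,RW=1,US=1,PS=0
  L2 @0x14[20] → 0x18007  P=1,RW=1,US=1,PS=0
  L3 @0x18[25] → 0x1B007  P=1,RW=1,US=1,PS=0
  ⇒ phys 0x1BDEC  [4 reads]
#1 VA=0xC074380566D (r,user):
  L0 @0x10[24] → 0x1D007  P=1,RW=1,US=1,PS=0
  L1 @0x1D[29] → 0x20007  P=1,RW=1,US=1,PS=0
  L2 @0x20[28] → 0x24007  P=1,RW=1,US=1,PS=0
  L3 @0x24[5] → 0x28003  P=1,RW=1,US=0,PS=0
  → PROTECTION_VIOLATION  (4 entries read)
#2 VA=0x7000000040B (w,user):
  L0 @0x10[14] → 0x9006  P=0,RW=1,US=1,PS=0
  → PAGE_NOT_PRESENT  (1 entries read)
#3 VA=0xA044101747C (w,kernel):
  L0 @0x10[20] → 0x2B007  P=1,RW=1,US=1,PS=0
  L1 @0x2B[17] → 0x2F007  P=1,RW=1,US=1,PS=0
  L2 @0x2F[8] → 0x32007  P=1,RW=1,US=1,PS=0
  L3 @0x32[23] → 0x33005  P=1,RW=0,US=1,PS=0
  → PROTECTION_VIOLATION  (4 entries read)
#4 VA=0xD028220A7C2 (r,kernel):
  L0 @0x10[26] → 0x36007  P=1,RW=1,US=1,PS=0
  L1 @0x36[10] → 0x39007  P=1,RW=1,US=1,PS=0
  L2 @0x39[17] → 0x3B007  P=1,RW=1,US=1,PS=0
  L3 @0x3B[10] → 0x3F007  P=1,RW=1,US=1,PS=0
  ⇒ phys 0x3F7C2  [4 reads]
#5 VA=0x6C320468A (r,user):
  L0 @0x10[0] → 0x40007  P=1,RW=1,US=1,PS=0
  L1 @0x40[27] → 0x43007  P=1,RW=1,US=1,PS=0
  L2 @0x43[25] → 0x44007  P=1,RW=1,US=1,PS=0
  L3 @0x44[4] → 0x46007  P=1,RW=1,US=1,PS=0
  ⇒ phys 0x4668A  [4 reads]

Entries read for #4: 4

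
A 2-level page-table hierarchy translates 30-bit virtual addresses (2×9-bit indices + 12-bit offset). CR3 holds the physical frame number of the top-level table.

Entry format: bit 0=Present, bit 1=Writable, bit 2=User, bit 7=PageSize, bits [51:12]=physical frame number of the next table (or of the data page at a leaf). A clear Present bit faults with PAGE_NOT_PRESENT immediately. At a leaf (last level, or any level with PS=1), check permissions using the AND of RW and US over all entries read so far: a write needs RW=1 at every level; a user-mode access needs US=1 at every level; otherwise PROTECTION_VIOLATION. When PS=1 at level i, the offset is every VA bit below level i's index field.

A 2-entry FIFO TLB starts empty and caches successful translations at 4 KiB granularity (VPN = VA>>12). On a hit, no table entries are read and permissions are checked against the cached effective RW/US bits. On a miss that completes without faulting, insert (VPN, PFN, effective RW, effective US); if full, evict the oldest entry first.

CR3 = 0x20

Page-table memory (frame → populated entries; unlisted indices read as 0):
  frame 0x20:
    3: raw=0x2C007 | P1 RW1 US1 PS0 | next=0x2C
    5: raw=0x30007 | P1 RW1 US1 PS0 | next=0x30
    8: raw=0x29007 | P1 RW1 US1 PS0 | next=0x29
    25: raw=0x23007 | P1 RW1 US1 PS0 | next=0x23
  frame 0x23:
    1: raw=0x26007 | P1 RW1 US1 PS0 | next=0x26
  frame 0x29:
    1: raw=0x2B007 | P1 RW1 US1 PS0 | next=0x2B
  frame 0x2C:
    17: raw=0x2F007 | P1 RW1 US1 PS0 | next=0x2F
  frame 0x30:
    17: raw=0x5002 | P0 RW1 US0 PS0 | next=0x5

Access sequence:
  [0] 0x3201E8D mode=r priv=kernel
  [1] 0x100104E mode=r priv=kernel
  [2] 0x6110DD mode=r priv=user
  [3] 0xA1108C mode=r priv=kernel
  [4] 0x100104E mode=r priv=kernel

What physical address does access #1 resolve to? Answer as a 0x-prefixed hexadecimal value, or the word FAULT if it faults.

Per-access translation:
#0 VA=0x3201E8D (r,kernel):
  [0] read 0x20 idx=25: raw=0x23007 flags P=1 W=1 U=1 S=0
  [1] read 0x23 idx=1: raw=0x26007 flags P=1 W=1 U=1 S=0
  ✓ 0x26E8D  — 2 lookups
#1 VA=0x100104E (r,kernel):
  [0] read 0x20 idx=8: raw=0x29007 flags P=1 W=1 U=1 S=0
  [1] read 0x29 idx=1: raw=0x2B007 flags P=1 W=1 U=1 S=0
  ✓ 0x2B04E  — 2 lookups
#2 VA=0x6110DD (r,user):
  [0] read 0x20 idx=3: raw=0x2C007 flags P=1 W=1 U=1 S=0
  [1] read 0x2C idx=17: raw=0x2F007 flags P=1 W=1 U=1 S=0
  ✓ 0x2F0DD  — 2 lookups
#3 VA=0xA1108C (r,kernel):
  [0] read 0x20 idx=5: raw=0x30007 flags P=1 W=1 U=1 S=0
  [1] read 0x30 idx=17: raw=0x5002 flags P=0 W=1 U=0 S=0
  → PAGE_NOT_PRESENT  (2 entries read)
#4 VA=0x100104E (r,kernel):
  TLB hit vpn=0x1001 → PA=0x2B04E

Access #1 PA: 0x2B04E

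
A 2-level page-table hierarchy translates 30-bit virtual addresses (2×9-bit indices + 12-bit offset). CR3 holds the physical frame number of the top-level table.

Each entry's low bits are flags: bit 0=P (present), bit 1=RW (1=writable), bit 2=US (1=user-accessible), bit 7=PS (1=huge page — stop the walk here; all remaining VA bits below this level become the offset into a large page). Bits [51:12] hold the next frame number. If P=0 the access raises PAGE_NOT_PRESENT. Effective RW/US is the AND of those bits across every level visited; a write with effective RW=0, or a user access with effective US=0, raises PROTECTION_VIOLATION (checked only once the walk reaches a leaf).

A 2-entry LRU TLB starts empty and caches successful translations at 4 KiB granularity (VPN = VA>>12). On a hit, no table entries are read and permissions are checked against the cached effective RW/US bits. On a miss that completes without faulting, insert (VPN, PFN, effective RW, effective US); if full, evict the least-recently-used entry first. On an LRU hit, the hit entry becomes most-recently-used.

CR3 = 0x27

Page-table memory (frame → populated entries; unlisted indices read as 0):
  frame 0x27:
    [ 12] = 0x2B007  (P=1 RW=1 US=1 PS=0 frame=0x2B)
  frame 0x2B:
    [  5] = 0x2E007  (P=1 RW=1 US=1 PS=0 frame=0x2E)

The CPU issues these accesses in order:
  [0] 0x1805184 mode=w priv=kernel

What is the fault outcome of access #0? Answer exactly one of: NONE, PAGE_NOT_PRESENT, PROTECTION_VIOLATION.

Trace:
#0 VA=0x1805184 (w,kernel):
  L0 @0x27[12] → 0x2B007  P=1,RW=1,US=1,PS=0
  L1 @0x2B[5] → 0x2E007  P=1,RW=1,US=1,PS=0
  ⇒ phys 0x2E184  [2 reads]

Access #0 fault: NONE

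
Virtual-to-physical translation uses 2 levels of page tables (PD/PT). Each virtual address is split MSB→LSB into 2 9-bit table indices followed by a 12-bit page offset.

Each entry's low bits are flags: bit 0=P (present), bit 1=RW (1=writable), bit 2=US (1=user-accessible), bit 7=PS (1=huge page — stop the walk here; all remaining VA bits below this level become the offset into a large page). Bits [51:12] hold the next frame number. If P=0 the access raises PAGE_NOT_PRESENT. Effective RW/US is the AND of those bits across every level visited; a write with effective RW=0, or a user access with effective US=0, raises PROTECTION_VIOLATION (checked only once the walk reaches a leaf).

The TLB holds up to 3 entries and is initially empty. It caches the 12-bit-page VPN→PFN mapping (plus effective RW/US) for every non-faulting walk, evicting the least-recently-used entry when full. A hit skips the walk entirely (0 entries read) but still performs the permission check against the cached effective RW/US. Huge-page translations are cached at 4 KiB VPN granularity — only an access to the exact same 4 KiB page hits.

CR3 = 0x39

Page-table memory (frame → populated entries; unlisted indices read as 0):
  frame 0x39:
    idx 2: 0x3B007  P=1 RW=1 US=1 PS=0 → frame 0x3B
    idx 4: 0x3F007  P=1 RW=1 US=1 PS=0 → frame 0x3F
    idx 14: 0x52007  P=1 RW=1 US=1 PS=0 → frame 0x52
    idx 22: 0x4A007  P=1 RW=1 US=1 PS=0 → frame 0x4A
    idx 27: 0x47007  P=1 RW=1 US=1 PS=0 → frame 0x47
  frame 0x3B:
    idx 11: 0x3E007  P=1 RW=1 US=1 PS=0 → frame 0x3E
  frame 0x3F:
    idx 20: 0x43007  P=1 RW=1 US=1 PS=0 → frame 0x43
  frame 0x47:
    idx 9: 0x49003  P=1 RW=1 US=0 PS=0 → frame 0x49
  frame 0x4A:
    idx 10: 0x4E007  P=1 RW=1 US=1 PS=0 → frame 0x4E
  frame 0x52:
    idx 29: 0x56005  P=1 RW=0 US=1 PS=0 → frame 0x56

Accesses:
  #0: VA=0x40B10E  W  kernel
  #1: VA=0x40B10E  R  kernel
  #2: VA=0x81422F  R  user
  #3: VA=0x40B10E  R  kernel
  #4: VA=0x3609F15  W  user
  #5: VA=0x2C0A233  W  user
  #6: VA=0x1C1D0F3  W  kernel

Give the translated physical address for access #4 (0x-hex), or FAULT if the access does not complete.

Trace:
#0 VA=0x40B10E (w,kernel):
  L0: frame=0x39 idx=2 entry=0x3B007 [P=1 RW=1 US=1 PS=0]
  L1: frame=0x3B idx=11 entry=0x3E007 [P=1 RW=1 US=1 PS=0]
  ✓ 0x3E10E  — 2 lookups
#1 VA=0x40B10E (r,kernel):
  TLB hit vpn=0x40B → PA=0x3E10E
#2 VA=0x81422F (r,user):
  L0: frame=0x39 idx=4 entry=0x3F007 [P=1 RW=1 US=1 PS=0]
  L1: frame=0x3F idx=20 entry=0x43007 [P=1 RW=1 US=1 PS=0]
  ✓ 0x4322F  — 2 lookups
#3 VA=0x40B10E (r,kernel):
  TLB hit vpn=0x40B → PA=0x3E10E
#4 VA=0x3609F15 (w,user):
  L0: frame=0x39 idx=27 entry=0x47007 [P=1 RW=1 US=1 PS=0]
  L1: frame=0x47 idx=9 entry=0x49003 [P=1 RW=1 US=0 PS=0]
  ✗ PROTECTION_VIOLATION  [2 reads]
#5 VA=0x2C0A233 (w,user):
  L0: frame=0x39 idx=22 entry=0x4A007 [P=1 RW=1 US=1 PS=0]
  L1: frame=0x4A idx=10 entry=0x4E007 [P=1 RW=1 US=1 PS=0]
  ✓ 0x4E233  — 2 lookups
#6 VA=0x1C1D0F3 (w,kernel):
  L0: frame=0x39 idx=14 entry=0x52007 [P=1 RW=1 US=1 PS=0]
  L1: frame=0x52 idx=29 entry=0x56005 [P=1 RW=0 US=1 PS=0]
  ✗ PROTECTION_VIOLATION  [2 reads]

Access #4 PA: FAULT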